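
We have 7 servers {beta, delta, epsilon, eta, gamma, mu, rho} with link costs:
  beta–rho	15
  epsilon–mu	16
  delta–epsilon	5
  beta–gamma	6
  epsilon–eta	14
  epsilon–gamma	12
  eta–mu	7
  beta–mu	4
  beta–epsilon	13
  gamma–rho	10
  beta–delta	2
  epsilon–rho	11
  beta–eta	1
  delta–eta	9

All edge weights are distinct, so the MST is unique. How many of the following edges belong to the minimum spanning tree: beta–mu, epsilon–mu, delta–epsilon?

Kruskal's algorithm — process edges by increasing weight (ties by edge label):
beta–eta (1): add — endpoints in different components.
beta–delta (2): add — endpoints in different components.
beta–mu (4): add — endpoints in different components.
delta–epsilon (5): add — endpoints in different components.
beta–gamma (6): add — endpoints in different components.
eta–mu (7): skip — eta and mu already connected.
delta–eta (9): skip — eta and delta already connected.
gamma–rho (10): add — endpoints in different components.
MST edge set: {beta–eta, beta–delta, beta–mu, delta–epsilon, beta–gamma, gamma–rho}.
Of the listed edges, {beta–mu, delta–epsilon} are in the MST → 2.

2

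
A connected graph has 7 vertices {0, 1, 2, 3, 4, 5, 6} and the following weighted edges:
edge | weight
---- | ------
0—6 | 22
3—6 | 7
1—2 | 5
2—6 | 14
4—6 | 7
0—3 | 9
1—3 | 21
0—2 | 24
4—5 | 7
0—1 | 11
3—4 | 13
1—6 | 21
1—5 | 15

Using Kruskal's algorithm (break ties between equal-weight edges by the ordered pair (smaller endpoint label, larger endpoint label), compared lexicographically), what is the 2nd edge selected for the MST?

Kruskal's algorithm — process edges by increasing weight (ties by edge label):
1—2 (5): add — endpoints in different components.
3—6 (7): add — endpoints in different components.
4—5 (7): add — endpoints in different components.
4—6 (7): add — endpoints in different components.
0—3 (9): add — endpoints in different components.
0—1 (11): add — endpoints in different components.
The 2nd edge added is 3—6.

3-6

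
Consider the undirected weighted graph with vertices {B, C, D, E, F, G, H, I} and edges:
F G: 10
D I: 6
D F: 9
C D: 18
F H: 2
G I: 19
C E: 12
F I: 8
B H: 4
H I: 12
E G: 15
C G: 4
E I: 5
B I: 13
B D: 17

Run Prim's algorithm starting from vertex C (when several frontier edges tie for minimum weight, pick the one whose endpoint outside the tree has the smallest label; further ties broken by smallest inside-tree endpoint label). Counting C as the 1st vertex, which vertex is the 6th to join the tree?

I

Prim's algorithm from C:
Step 1: cheapest edge leaving the tree is C G (4); add G.
Step 2: cheapest edge leaving the tree is F G (10); add F.
Step 3: cheapest edge leaving the tree is F H (2); add H.
Step 4: cheapest edge leaving the tree is B H (4); add B.
Step 5: cheapest edge leaving the tree is F I (8); add I.
Step 6: cheapest edge leaving the tree is E I (5); add E.
Step 7: cheapest edge leaving the tree is D I (6); add D.
Vertex order: C, G, F, H, B, I, E, D. The 6th vertex is I.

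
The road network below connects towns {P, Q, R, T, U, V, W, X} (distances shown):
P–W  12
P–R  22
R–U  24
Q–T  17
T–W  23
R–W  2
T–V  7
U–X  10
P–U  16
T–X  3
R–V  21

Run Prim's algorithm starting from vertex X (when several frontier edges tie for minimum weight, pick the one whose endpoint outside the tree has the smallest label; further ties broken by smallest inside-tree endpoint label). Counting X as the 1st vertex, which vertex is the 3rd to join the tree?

Prim, starting at X.
Step 1: frontier [T–X 3, U–X 10] → take T–X (3); add T.
Step 2: frontier [T–V 7, Q–T 17, T–W 23, U–X 10] → take T–V (7); add V.
Step 3: frontier [Q–T 17, T–W 23, R–V 21, U–X 10] → take U–X (10); add U.
Step 4: frontier [Q–T 17, T–W 23, P–U 16, R–U 24, R–V 21] → take P–U (16); add P.
Step 5: frontier [P–W 12, P–R 22, Q–T 17, T–W 23, R–U 24, R–V 21] → take P–W (12); add W.
Step 6: frontier [P–R 22, Q–T 17, R–U 24, R–V 21, R–W 2] → take R–W (2); add R.
Step 7: frontier [Q–T 17] → take Q–T (17); add Q.
Vertex order: X, T, V, U, P, W, R, Q. The 3rd vertex is V.

V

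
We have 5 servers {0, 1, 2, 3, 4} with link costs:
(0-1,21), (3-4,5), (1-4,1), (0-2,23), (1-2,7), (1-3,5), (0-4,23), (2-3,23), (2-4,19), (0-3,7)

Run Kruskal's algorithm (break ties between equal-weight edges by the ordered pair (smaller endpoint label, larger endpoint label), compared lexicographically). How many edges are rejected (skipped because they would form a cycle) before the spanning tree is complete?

Sort edges by weight, then run Kruskal:
1-4 (1): add. Components now {0} {1,4} {2} {3}
1-3 (5): add. Components now {0} {1,3,4} {2}
3-4 (5): skip — 3 and 4 already connected.
0-3 (7): add. Components now {0,1,3,4} {2}
1-2 (7): add. Components now {0,1,2,3,4}
Edges rejected before the tree was complete: 1.

1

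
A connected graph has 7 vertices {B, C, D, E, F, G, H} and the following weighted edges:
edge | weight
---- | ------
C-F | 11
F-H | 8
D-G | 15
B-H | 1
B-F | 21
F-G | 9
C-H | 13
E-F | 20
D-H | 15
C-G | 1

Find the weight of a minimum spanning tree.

Prim's algorithm from G:
Step 1: cheapest edge leaving the tree is C-G (1); add C.
Step 2: cheapest edge leaving the tree is F-G (9); add F.
Step 3: cheapest edge leaving the tree is F-H (8); add H.
Step 4: cheapest edge leaving the tree is B-H (1); add B.
Step 5: cheapest edge leaving the tree is D-G (15); add D.
Step 6: cheapest edge leaving the tree is E-F (20); add E.
MST edges: C-G, F-G, F-H, B-H, D-G, E-F; total weight 1+9+8+1+15+20 = 54.

54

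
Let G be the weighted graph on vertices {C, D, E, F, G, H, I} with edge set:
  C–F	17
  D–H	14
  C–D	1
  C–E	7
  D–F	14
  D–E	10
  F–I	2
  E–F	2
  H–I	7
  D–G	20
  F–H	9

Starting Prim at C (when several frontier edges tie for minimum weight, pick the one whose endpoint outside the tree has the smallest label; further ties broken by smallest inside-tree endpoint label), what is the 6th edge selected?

D-G

Grow the tree from C using Prim:
Step 1: cheapest edge leaving the tree is C–D (1); add D.
Step 2: cheapest edge leaving the tree is C–E (7); add E.
Step 3: cheapest edge leaving the tree is E–F (2); add F.
Step 4: cheapest edge leaving the tree is F–I (2); add I.
Step 5: cheapest edge leaving the tree is H–I (7); add H.
Step 6: cheapest edge leaving the tree is D–G (20); add G.
The 6th edge added is D–G.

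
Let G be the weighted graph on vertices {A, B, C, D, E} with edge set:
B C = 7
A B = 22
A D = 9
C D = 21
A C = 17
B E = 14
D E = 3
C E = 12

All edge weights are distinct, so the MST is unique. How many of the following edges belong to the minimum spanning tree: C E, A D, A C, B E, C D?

2

Kruskal: consider edges lightest-first.
D E (3): add. Components now {A} {B} {C} {D,E}
B C (7): add. Components now {A} {B,C} {D,E}
A D (9): add. Components now {A,D,E} {B,C}
C E (12): add. Components now {A,B,C,D,E}
MST edge set: {D E, B C, A D, C E}.
Of the listed edges, {C E, A D} are in the MST → 2.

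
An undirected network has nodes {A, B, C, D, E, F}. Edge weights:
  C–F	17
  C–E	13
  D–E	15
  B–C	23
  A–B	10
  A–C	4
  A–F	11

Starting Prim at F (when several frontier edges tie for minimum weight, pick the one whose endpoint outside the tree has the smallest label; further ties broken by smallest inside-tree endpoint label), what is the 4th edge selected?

C-E

Prim's algorithm from F:
Step 1: cheapest edge leaving the tree is A–F (11); add A.
Step 2: cheapest edge leaving the tree is A–C (4); add C.
Step 3: cheapest edge leaving the tree is A–B (10); add B.
Step 4: cheapest edge leaving the tree is C–E (13); add E.
Step 5: cheapest edge leaving the tree is D–E (15); add D.
The 4th edge added is C–E.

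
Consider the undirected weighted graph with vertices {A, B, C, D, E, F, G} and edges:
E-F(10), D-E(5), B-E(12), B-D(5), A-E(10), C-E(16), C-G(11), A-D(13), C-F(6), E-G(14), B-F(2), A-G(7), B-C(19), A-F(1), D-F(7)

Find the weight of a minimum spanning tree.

26

Kruskal's algorithm — process edges by increasing weight (ties by edge label):
A-F (1): add. Components now {A,F} {B} {C} {D} {E} {G}
B-F (2): add. Components now {A,B,F} {C} {D} {E} {G}
B-D (5): add. Components now {A,B,D,F} {C} {E} {G}
D-E (5): add. Components now {A,B,D,E,F} {C} {G}
C-F (6): add. Components now {A,B,C,D,E,F} {G}
A-G (7): add. Components now {A,B,C,D,E,F,G}
MST edges: A-F, B-F, B-D, D-E, C-F, A-G; total weight 1+2+5+5+6+7 = 26.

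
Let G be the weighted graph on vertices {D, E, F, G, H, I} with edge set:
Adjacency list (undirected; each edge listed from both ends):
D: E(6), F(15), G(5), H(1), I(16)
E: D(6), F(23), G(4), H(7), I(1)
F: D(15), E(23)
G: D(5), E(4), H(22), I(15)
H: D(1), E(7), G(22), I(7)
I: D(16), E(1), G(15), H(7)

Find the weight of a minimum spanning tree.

Kruskal: consider edges lightest-first.
D—H (1): add — endpoints in different components.
E—I (1): add — endpoints in different components.
E—G (4): add — endpoints in different components.
D—G (5): add — endpoints in different components.
D—E (6): skip — D and E already connected.
E—H (7): skip — E and H already connected.
H—I (7): skip — H and I already connected.
D—F (15): add — endpoints in different components.
MST edges: D—H, E—I, E—G, D—G, D—F; total weight 1+1+4+5+15 = 26.

26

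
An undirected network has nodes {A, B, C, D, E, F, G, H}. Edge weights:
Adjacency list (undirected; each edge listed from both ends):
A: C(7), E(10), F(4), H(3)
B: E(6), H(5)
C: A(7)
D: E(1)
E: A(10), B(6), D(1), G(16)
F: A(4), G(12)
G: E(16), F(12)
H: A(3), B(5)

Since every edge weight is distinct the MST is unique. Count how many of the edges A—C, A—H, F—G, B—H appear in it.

Sort edges by weight, then run Kruskal:
D—E (1): add — endpoints in different components.
A—H (3): add — endpoints in different components.
A—F (4): add — endpoints in different components.
B—H (5): add — endpoints in different components.
B—E (6): add — endpoints in different components.
A—C (7): add — endpoints in different components.
A—E (10): skip — A and E already connected.
F—G (12): add — endpoints in different components.
MST edge set: {D—E, A—H, A—F, B—H, B—E, A—C, F—G}.
Of the listed edges, {A—C, A—H, F—G, B—H} are in the MST → 4.

4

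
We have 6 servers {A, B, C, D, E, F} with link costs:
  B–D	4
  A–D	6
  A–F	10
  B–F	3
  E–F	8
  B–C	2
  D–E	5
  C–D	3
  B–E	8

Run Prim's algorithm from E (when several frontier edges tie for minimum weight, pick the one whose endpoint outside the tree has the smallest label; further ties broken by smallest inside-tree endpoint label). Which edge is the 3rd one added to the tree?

B-C

Prim's algorithm from E:
Step 1: frontier [D–E 5, B–E 8, E–F 8] → take D–E (5); add D.
Step 2: frontier [C–D 3, B–D 4, A–D 6, B–E 8, E–F 8] → take C–D (3); add C.
Step 3: frontier [B–C 2, B–D 4, A–D 6, B–E 8, E–F 8] → take B–C (2); add B.
Step 4: frontier [B–F 3, A–D 6, E–F 8] → take B–F (3); add F.
Step 5: frontier [A–D 6, A–F 10] → take A–D (6); add A.
The 3rd edge added is B–C.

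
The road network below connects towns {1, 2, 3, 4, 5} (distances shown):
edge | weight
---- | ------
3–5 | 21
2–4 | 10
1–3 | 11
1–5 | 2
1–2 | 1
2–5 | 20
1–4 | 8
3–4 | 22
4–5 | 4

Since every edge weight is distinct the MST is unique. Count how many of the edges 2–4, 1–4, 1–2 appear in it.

1

Kruskal: consider edges lightest-first.
1–2 (1): add. Components now {1,2} {3} {4} {5}
1–5 (2): add. Components now {1,2,5} {3} {4}
4–5 (4): add. Components now {1,2,4,5} {3}
1–4 (8): skip — 1 and 4 already connected.
2–4 (10): skip — 2 and 4 already connected.
1–3 (11): add. Components now {1,2,3,4,5}
MST edge set: {1–2, 1–5, 4–5, 1–3}.
Of the listed edges, {1–2} are in the MST → 1.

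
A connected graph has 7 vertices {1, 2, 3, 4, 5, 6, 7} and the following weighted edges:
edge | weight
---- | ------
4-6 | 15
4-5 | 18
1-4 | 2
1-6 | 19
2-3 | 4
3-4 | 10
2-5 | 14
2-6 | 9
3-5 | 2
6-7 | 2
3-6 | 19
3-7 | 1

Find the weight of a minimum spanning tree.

21

Kruskal's algorithm — process edges by increasing weight (ties by edge label):
3-7 (1): add. Components now {1} {2} {3,7} {4} {5} {6}
1-4 (2): add. Components now {1,4} {2} {3,7} {5} {6}
3-5 (2): add. Components now {1,4} {2} {3,5,7} {6}
6-7 (2): add. Components now {1,4} {2} {3,5,6,7}
2-3 (4): add. Components now {1,4} {2,3,5,6,7}
2-6 (9): skip — 2 and 6 already connected.
3-4 (10): add. Components now {1,2,3,4,5,6,7}
MST edges: 3-7, 1-4, 3-5, 6-7, 2-3, 3-4; total weight 1+2+2+2+4+10 = 21.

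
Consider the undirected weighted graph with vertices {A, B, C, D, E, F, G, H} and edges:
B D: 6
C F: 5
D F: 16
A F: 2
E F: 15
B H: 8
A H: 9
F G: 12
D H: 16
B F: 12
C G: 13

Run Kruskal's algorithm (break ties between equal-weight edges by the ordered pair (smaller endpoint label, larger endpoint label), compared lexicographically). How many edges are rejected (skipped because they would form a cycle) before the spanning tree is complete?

2

Sort edges by weight, then run Kruskal:
A F (2): add — endpoints in different components.
C F (5): add — endpoints in different components.
B D (6): add — endpoints in different components.
B H (8): add — endpoints in different components.
A H (9): add — endpoints in different components.
B F (12): skip — B and F already connected.
F G (12): add — endpoints in different components.
C G (13): skip — C and G already connected.
E F (15): add — endpoints in different components.
Edges rejected before the tree was complete: 2.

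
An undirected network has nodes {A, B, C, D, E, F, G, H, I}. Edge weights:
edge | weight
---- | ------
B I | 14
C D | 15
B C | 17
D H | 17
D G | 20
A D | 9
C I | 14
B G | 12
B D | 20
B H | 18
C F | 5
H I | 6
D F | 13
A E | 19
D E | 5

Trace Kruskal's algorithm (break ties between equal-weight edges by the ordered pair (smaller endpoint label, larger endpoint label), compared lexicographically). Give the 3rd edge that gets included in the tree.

H-I

Kruskal's algorithm — process edges by increasing weight (ties by edge label):
C F (5): add — endpoints in different components.
D E (5): add — endpoints in different components.
H I (6): add — endpoints in different components.
A D (9): add — endpoints in different components.
B G (12): add — endpoints in different components.
D F (13): add — endpoints in different components.
B I (14): add — endpoints in different components.
C I (14): add — endpoints in different components.
The 3rd edge added is H I.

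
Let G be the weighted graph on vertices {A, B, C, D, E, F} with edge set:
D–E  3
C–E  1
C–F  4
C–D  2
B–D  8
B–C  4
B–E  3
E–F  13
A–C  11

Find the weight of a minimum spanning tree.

Prim's algorithm from E:
Step 1: frontier [C–E 1, B–E 3, D–E 3, E–F 13] → take C–E (1); add C.
Step 2: frontier [C–D 2, B–C 4, C–F 4, A–C 11, B–E 3, D–E 3, E–F 13] → take C–D (2); add D.
Step 3: frontier [B–C 4, C–F 4, A–C 11, B–D 8, B–E 3, E–F 13] → take B–E (3); add B.
Step 4: frontier [C–F 4, A–C 11, E–F 13] → take C–F (4); add F.
Step 5: frontier [A–C 11] → take A–C (11); add A.
MST edges: C–E, C–D, B–E, C–F, A–C; total weight 1+2+3+4+11 = 21.

21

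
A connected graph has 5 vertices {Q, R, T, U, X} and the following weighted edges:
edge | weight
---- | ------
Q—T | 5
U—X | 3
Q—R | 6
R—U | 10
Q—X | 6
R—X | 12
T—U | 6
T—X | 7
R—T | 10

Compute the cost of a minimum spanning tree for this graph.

20

Prim, starting at U.
Step 1: frontier [U—X 3, T—U 6, R—U 10] → take U—X (3); add X.
Step 2: frontier [T—U 6, R—U 10, Q—X 6, T—X 7, R—X 12] → take Q—X (6); add Q.
Step 3: frontier [Q—T 5, Q—R 6, T—U 6, R—U 10, T—X 7, R—X 12] → take Q—T (5); add T.
Step 4: frontier [Q—R 6, R—T 10, R—U 10, R—X 12] → take Q—R (6); add R.
MST edges: U—X, Q—X, Q—T, Q—R; total weight 3+6+5+6 = 20.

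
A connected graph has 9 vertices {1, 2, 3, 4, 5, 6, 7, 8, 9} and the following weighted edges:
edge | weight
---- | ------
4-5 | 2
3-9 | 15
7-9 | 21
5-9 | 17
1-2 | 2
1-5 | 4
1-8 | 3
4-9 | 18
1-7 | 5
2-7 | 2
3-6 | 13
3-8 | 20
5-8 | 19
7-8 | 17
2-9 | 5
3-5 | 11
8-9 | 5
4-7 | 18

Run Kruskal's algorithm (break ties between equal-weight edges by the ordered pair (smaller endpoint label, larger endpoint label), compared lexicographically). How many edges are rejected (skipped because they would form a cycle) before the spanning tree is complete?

Kruskal's algorithm — process edges by increasing weight (ties by edge label):
1-2 (2): add — endpoints in different components.
2-7 (2): add — endpoints in different components.
4-5 (2): add — endpoints in different components.
1-8 (3): add — endpoints in different components.
1-5 (4): add — endpoints in different components.
1-7 (5): skip — 1 and 7 already connected.
2-9 (5): add — endpoints in different components.
8-9 (5): skip — 8 and 9 already connected.
3-5 (11): add — endpoints in different components.
3-6 (13): add — endpoints in different components.
Edges rejected before the tree was complete: 2.

2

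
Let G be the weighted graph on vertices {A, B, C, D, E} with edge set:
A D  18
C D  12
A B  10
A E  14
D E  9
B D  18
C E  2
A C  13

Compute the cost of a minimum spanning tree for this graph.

34

Grow the tree from E using Prim:
Step 1: cheapest edge leaving the tree is C E (2); add C.
Step 2: cheapest edge leaving the tree is D E (9); add D.
Step 3: cheapest edge leaving the tree is A C (13); add A.
Step 4: cheapest edge leaving the tree is A B (10); add B.
MST edges: C E, D E, A C, A B; total weight 2+9+13+10 = 34.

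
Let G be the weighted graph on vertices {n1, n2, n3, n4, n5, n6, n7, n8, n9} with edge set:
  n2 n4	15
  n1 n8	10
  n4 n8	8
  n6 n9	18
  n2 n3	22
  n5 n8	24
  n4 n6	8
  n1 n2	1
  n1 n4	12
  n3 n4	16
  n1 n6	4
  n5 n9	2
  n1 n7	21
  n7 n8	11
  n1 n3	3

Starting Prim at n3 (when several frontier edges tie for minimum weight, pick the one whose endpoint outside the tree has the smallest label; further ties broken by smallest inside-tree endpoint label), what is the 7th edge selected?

Grow the tree from n3 using Prim:
Step 1: cheapest edge leaving the tree is n1 n3 (3); add n1.
Step 2: cheapest edge leaving the tree is n1 n2 (1); add n2.
Step 3: cheapest edge leaving the tree is n1 n6 (4); add n6.
Step 4: cheapest edge leaving the tree is n4 n6 (8); add n4.
Step 5: cheapest edge leaving the tree is n4 n8 (8); add n8.
Step 6: cheapest edge leaving the tree is n7 n8 (11); add n7.
Step 7: cheapest edge leaving the tree is n6 n9 (18); add n9.
Step 8: cheapest edge leaving the tree is n5 n9 (2); add n5.
The 7th edge added is n6 n9.

n6-n9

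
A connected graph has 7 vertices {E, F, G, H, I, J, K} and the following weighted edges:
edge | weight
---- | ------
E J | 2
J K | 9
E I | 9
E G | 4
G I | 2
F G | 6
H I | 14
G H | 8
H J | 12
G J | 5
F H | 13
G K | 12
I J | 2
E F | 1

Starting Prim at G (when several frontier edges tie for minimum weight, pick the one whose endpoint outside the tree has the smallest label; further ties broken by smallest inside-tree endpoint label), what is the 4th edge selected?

Prim, starting at G.
Step 1: cheapest edge leaving the tree is G I (2); add I.
Step 2: cheapest edge leaving the tree is I J (2); add J.
Step 3: cheapest edge leaving the tree is E J (2); add E.
Step 4: cheapest edge leaving the tree is E F (1); add F.
Step 5: cheapest edge leaving the tree is G H (8); add H.
Step 6: cheapest edge leaving the tree is J K (9); add K.
The 4th edge added is E F.

E-F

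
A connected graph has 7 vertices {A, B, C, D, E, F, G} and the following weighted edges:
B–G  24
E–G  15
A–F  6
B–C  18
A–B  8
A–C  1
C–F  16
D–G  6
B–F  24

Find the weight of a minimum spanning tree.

60

Prim's algorithm from B:
Step 1: frontier [A–B 8, B–C 18, B–F 24, B–G 24] → take A–B (8); add A.
Step 2: frontier [A–C 1, A–F 6, B–C 18, B–F 24, B–G 24] → take A–C (1); add C.
Step 3: frontier [A–F 6, B–F 24, B–G 24, C–F 16] → take A–F (6); add F.
Step 4: frontier [B–G 24] → take B–G (24); add G.
Step 5: frontier [D–G 6, E–G 15] → take D–G (6); add D.
Step 6: frontier [E–G 15] → take E–G (15); add E.
MST edges: A–B, A–C, A–F, B–G, D–G, E–G; total weight 8+1+6+24+6+15 = 60.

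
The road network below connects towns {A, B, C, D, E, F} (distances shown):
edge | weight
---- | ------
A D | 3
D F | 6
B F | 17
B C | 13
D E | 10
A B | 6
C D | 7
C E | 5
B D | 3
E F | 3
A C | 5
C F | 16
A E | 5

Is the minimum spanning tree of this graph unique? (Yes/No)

Kruskal: consider edges lightest-first.
A D (3): add. Components now {A,D} {B} {C} {E} {F}
B D (3): add. Components now {A,B,D} {C} {E} {F}
E F (3): add. Components now {A,B,D} {C} {E,F}
A C (5): add. Components now {A,B,C,D} {E,F}
A E (5): add. Components now {A,B,C,D,E,F}
Non-tree edge C E has weight 5, equal to the heaviest edge on its tree cycle — swapping gives another MST of the same weight. Not unique.

No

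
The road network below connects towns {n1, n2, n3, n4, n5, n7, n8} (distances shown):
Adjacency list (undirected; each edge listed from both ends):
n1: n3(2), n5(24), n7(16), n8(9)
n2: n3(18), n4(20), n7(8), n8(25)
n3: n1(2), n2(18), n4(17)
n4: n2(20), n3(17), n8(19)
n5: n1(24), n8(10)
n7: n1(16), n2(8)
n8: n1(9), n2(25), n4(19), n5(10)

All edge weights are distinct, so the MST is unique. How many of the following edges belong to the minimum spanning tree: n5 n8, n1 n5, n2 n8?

Sort edges by weight, then run Kruskal:
n1 n3 (2): add. Components now {n2} {n5} {n7} {n8} {n4} {n1,n3}
n2 n7 (8): add. Components now {n2,n7} {n5} {n8} {n4} {n1,n3}
n1 n8 (9): add. Components now {n2,n7} {n5} {n1,n3,n8} {n4}
n5 n8 (10): add. Components now {n2,n7} {n1,n3,n5,n8} {n4}
n1 n7 (16): add. Components now {n1,n2,n3,n5,n7,n8} {n4}
n3 n4 (17): add. Components now {n1,n2,n3,n4,n5,n7,n8}
MST edge set: {n1 n3, n2 n7, n1 n8, n5 n8, n1 n7, n3 n4}.
Of the listed edges, {n5 n8} are in the MST → 1.

1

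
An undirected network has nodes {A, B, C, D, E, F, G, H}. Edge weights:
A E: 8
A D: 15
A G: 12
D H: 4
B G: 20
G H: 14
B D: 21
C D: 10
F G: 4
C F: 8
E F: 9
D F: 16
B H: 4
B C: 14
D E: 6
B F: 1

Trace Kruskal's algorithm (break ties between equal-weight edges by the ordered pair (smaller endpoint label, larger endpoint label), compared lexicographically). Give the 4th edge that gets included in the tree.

F-G

Sort edges by weight, then run Kruskal:
B F (1): add — endpoints in different components.
B H (4): add — endpoints in different components.
D H (4): add — endpoints in different components.
F G (4): add — endpoints in different components.
D E (6): add — endpoints in different components.
A E (8): add — endpoints in different components.
C F (8): add — endpoints in different components.
The 4th edge added is F G.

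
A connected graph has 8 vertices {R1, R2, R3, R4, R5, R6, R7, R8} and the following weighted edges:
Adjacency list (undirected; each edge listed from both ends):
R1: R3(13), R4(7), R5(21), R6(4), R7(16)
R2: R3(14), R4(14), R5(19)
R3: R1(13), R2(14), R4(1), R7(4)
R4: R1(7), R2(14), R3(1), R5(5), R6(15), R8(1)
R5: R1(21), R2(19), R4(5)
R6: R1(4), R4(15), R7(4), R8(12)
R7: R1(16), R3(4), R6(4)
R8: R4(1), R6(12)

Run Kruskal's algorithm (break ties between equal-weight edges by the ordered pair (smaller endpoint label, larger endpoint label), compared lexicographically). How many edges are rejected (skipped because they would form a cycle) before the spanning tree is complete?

3

Sort edges by weight, then run Kruskal:
R3–R4 (1): add — endpoints in different components.
R4–R8 (1): add — endpoints in different components.
R1–R6 (4): add — endpoints in different components.
R3–R7 (4): add — endpoints in different components.
R6–R7 (4): add — endpoints in different components.
R4–R5 (5): add — endpoints in different components.
R1–R4 (7): skip — R1 and R4 already connected.
R6–R8 (12): skip — R8 and R6 already connected.
R1–R3 (13): skip — R1 and R3 already connected.
R2–R3 (14): add — endpoints in different components.
Edges rejected before the tree was complete: 3.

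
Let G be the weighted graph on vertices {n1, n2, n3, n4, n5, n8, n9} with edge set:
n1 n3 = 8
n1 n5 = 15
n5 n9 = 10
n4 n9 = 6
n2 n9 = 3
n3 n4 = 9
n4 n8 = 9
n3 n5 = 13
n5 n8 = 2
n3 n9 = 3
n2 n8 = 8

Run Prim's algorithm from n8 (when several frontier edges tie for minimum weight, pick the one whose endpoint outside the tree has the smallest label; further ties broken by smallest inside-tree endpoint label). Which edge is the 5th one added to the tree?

n4-n9

Grow the tree from n8 using Prim:
Step 1: cheapest edge leaving the tree is n5 n8 (2); add n5.
Step 2: cheapest edge leaving the tree is n2 n8 (8); add n2.
Step 3: cheapest edge leaving the tree is n2 n9 (3); add n9.
Step 4: cheapest edge leaving the tree is n3 n9 (3); add n3.
Step 5: cheapest edge leaving the tree is n4 n9 (6); add n4.
Step 6: cheapest edge leaving the tree is n1 n3 (8); add n1.
The 5th edge added is n4 n9.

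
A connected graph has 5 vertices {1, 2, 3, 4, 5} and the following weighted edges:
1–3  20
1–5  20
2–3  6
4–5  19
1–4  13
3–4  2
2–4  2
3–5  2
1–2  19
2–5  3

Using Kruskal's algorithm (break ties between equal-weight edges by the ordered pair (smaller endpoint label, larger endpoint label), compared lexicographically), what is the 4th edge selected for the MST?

1-4

Kruskal's algorithm — process edges by increasing weight (ties by edge label):
2–4 (2): add. Components now {1} {2,4} {3} {5}
3–4 (2): add. Components now {1} {2,3,4} {5}
3–5 (2): add. Components now {1} {2,3,4,5}
2–5 (3): skip — 2 and 5 already connected.
2–3 (6): skip — 2 and 3 already connected.
1–4 (13): add. Components now {1,2,3,4,5}
The 4th edge added is 1–4.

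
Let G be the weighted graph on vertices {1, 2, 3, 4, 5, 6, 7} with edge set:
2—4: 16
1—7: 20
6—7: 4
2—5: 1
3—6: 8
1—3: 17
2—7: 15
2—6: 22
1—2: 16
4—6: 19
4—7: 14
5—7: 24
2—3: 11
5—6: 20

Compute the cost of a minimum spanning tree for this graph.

54

Kruskal's algorithm — process edges by increasing weight (ties by edge label):
2—5 (1): add. Components now {1} {2,5} {3} {4} {6} {7}
6—7 (4): add. Components now {1} {2,5} {3} {4} {6,7}
3—6 (8): add. Components now {1} {2,5} {3,6,7} {4}
2—3 (11): add. Components now {1} {2,3,5,6,7} {4}
4—7 (14): add. Components now {1} {2,3,4,5,6,7}
2—7 (15): skip — 2 and 7 already connected.
1—2 (16): add. Components now {1,2,3,4,5,6,7}
MST edges: 2—5, 6—7, 3—6, 2—3, 4—7, 1—2; total weight 1+4+8+11+14+16 = 54.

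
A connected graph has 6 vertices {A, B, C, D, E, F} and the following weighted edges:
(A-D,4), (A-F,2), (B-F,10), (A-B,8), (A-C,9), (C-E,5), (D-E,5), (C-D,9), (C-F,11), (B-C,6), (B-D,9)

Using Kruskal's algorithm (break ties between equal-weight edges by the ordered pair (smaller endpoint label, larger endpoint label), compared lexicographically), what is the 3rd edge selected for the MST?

Kruskal: consider edges lightest-first.
A-F (2): add. Components now {A,F} {B} {C} {D} {E}
A-D (4): add. Components now {A,D,F} {B} {C} {E}
C-E (5): add. Components now {A,D,F} {B} {C,E}
D-E (5): add. Components now {A,C,D,E,F} {B}
B-C (6): add. Components now {A,B,C,D,E,F}
The 3rd edge added is C-E.

C-E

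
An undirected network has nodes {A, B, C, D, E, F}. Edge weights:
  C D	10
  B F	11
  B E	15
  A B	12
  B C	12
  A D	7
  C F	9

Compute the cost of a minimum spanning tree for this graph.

52

Kruskal: consider edges lightest-first.
A D (7): add. Components now {A,D} {B} {C} {E} {F}
C F (9): add. Components now {A,D} {B} {C,F} {E}
C D (10): add. Components now {A,C,D,F} {B} {E}
B F (11): add. Components now {A,B,C,D,F} {E}
A B (12): skip — A and B already connected.
B C (12): skip — B and C already connected.
B E (15): add. Components now {A,B,C,D,E,F}
MST edges: A D, C F, C D, B F, B E; total weight 7+9+10+11+15 = 52.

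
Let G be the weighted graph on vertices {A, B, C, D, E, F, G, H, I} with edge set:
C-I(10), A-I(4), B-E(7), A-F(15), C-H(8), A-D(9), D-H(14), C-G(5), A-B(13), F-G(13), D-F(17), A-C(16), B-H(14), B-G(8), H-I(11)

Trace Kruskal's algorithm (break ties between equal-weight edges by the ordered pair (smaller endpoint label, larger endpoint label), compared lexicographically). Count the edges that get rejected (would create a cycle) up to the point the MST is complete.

Kruskal: consider edges lightest-first.
A-I (4): add — endpoints in different components.
C-G (5): add — endpoints in different components.
B-E (7): add — endpoints in different components.
B-G (8): add — endpoints in different components.
C-H (8): add — endpoints in different components.
A-D (9): add — endpoints in different components.
C-I (10): add — endpoints in different components.
H-I (11): skip — H and I already connected.
A-B (13): skip — A and B already connected.
F-G (13): add — endpoints in different components.
Edges rejected before the tree was complete: 2.

2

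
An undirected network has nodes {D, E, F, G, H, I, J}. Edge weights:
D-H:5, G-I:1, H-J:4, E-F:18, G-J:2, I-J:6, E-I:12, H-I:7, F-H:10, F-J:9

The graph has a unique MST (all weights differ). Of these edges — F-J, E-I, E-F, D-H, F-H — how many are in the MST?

Kruskal: consider edges lightest-first.
G-I (1): add — endpoints in different components.
G-J (2): add — endpoints in different components.
H-J (4): add — endpoints in different components.
D-H (5): add — endpoints in different components.
I-J (6): skip — I and J already connected.
H-I (7): skip — H and I already connected.
F-J (9): add — endpoints in different components.
F-H (10): skip — F and H already connected.
E-I (12): add — endpoints in different components.
MST edge set: {G-I, G-J, H-J, D-H, F-J, E-I}.
Of the listed edges, {F-J, E-I, D-H} are in the MST → 3.

3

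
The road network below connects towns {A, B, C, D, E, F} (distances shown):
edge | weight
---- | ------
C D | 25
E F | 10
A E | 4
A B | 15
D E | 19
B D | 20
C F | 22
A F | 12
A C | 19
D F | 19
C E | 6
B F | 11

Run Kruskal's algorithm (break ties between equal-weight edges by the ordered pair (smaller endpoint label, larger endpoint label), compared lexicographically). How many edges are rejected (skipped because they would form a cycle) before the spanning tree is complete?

Sort edges by weight, then run Kruskal:
A E (4): add. Components now {A,E} {B} {C} {D} {F}
C E (6): add. Components now {A,C,E} {B} {D} {F}
E F (10): add. Components now {A,C,E,F} {B} {D}
B F (11): add. Components now {A,B,C,E,F} {D}
A F (12): skip — A and F already connected.
A B (15): skip — A and B already connected.
A C (19): skip — A and C already connected.
D E (19): add. Components now {A,B,C,D,E,F}
Edges rejected before the tree was complete: 3.

3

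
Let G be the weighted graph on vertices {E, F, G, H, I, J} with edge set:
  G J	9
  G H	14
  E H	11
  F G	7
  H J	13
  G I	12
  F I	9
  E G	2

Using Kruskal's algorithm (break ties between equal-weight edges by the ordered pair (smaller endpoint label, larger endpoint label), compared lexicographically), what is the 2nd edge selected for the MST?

Kruskal: consider edges lightest-first.
E G (2): add — endpoints in different components.
F G (7): add — endpoints in different components.
F I (9): add — endpoints in different components.
G J (9): add — endpoints in different components.
E H (11): add — endpoints in different components.
The 2nd edge added is F G.

F-G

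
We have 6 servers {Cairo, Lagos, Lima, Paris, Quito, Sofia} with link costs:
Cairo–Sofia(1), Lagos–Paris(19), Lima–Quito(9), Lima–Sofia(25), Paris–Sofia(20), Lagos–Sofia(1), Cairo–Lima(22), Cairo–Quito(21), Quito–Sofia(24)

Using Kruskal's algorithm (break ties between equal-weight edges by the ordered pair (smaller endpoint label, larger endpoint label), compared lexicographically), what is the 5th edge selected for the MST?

Kruskal: consider edges lightest-first.
Cairo–Sofia (1): add. Components now {Lima} {Quito} {Paris} {Cairo,Sofia} {Lagos}
Lagos–Sofia (1): add. Components now {Lima} {Quito} {Paris} {Cairo,Lagos,Sofia}
Lima–Quito (9): add. Components now {Lima,Quito} {Paris} {Cairo,Lagos,Sofia}
Lagos–Paris (19): add. Components now {Lima,Quito} {Cairo,Lagos,Paris,Sofia}
Paris–Sofia (20): skip — Paris and Sofia already connected.
Cairo–Quito (21): add. Components now {Cairo,Lagos,Lima,Paris,Quito,Sofia}
The 5th edge added is Cairo–Quito.

Cairo-Quito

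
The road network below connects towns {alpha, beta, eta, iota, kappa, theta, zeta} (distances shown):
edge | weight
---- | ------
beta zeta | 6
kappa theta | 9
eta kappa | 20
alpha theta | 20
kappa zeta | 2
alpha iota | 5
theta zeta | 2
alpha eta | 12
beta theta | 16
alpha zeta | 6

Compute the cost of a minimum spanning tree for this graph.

33

Grow the tree from alpha using Prim:
Step 1: frontier [alpha iota 5, alpha zeta 6, alpha eta 12, alpha theta 20] → take alpha iota (5); add iota.
Step 2: frontier [alpha zeta 6, alpha eta 12, alpha theta 20] → take alpha zeta (6); add zeta.
Step 3: frontier [alpha eta 12, alpha theta 20, kappa zeta 2, theta zeta 2, beta zeta 6] → take kappa zeta (2); add kappa.
Step 4: frontier [alpha eta 12, alpha theta 20, kappa theta 9, eta kappa 20, theta zeta 2, beta zeta 6] → take theta zeta (2); add theta.
Step 5: frontier [alpha eta 12, eta kappa 20, beta theta 16, beta zeta 6] → take beta zeta (6); add beta.
Step 6: frontier [alpha eta 12, eta kappa 20] → take alpha eta (12); add eta.
MST edges: alpha iota, alpha zeta, kappa zeta, theta zeta, beta zeta, alpha eta; total weight 5+6+2+2+6+12 = 33.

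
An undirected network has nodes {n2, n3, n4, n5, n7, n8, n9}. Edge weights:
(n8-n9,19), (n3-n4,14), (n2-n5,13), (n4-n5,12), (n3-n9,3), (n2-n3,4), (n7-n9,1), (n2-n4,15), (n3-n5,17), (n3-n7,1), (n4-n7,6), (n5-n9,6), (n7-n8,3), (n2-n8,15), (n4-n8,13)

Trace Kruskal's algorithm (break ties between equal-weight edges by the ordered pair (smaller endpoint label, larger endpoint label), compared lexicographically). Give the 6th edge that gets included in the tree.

Sort edges by weight, then run Kruskal:
n3-n7 (1): add — endpoints in different components.
n7-n9 (1): add — endpoints in different components.
n3-n9 (3): skip — n3 and n9 already connected.
n7-n8 (3): add — endpoints in different components.
n2-n3 (4): add — endpoints in different components.
n4-n7 (6): add — endpoints in different components.
n5-n9 (6): add — endpoints in different components.
The 6th edge added is n5-n9.

n5-n9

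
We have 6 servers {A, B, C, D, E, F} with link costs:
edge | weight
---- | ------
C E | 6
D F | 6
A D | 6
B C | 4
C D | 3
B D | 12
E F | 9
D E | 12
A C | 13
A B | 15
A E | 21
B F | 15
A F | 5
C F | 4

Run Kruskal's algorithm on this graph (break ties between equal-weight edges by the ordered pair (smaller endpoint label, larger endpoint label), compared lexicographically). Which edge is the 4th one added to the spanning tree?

A-F

Sort edges by weight, then run Kruskal:
C D (3): add. Components now {A} {B} {C,D} {E} {F}
B C (4): add. Components now {A} {B,C,D} {E} {F}
C F (4): add. Components now {A} {B,C,D,F} {E}
A F (5): add. Components now {A,B,C,D,F} {E}
A D (6): skip — A and D already connected.
C E (6): add. Components now {A,B,C,D,E,F}
The 4th edge added is A F.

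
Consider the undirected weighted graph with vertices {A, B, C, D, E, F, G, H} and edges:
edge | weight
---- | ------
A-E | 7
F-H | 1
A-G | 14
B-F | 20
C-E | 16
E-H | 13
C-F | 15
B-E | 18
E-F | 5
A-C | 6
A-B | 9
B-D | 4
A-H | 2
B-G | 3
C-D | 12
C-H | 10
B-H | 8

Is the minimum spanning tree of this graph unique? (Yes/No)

Kruskal: consider edges lightest-first.
F-H (1): add — endpoints in different components.
A-H (2): add — endpoints in different components.
B-G (3): add — endpoints in different components.
B-D (4): add — endpoints in different components.
E-F (5): add — endpoints in different components.
A-C (6): add — endpoints in different components.
A-E (7): skip — A and E already connected.
B-H (8): add — endpoints in different components.
Every non-tree edge has weight strictly greater than the heaviest edge on the tree path between its endpoints, so the MST is unique.

Yes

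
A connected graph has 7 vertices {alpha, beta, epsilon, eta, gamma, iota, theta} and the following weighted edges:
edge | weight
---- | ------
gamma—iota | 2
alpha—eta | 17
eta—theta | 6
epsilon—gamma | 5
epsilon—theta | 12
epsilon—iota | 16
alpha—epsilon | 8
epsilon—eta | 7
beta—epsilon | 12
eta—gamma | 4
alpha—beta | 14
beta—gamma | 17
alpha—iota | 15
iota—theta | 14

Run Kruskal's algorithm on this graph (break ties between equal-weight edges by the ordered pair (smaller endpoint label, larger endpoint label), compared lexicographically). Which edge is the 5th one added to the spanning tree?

alpha-epsilon

Kruskal's algorithm — process edges by increasing weight (ties by edge label):
gamma—iota (2): add. Components now {beta} {gamma,iota} {eta} {epsilon} {alpha} {theta}
eta—gamma (4): add. Components now {beta} {eta,gamma,iota} {epsilon} {alpha} {theta}
epsilon—gamma (5): add. Components now {beta} {epsilon,eta,gamma,iota} {alpha} {theta}
eta—theta (6): add. Components now {beta} {epsilon,eta,gamma,iota,theta} {alpha}
epsilon—eta (7): skip — eta and epsilon already connected.
alpha—epsilon (8): add. Components now {beta} {alpha,epsilon,eta,gamma,iota,theta}
beta—epsilon (12): add. Components now {alpha,beta,epsilon,eta,gamma,iota,theta}
The 5th edge added is alpha—epsilon.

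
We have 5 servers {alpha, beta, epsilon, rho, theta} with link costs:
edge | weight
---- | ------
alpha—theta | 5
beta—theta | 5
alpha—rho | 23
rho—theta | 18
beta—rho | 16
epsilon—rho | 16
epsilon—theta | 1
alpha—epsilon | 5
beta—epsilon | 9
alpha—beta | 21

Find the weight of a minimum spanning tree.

27

Prim's algorithm from epsilon:
Step 1: frontier [epsilon—theta 1, alpha—epsilon 5, beta—epsilon 9, epsilon—rho 16] → take epsilon—theta (1); add theta.
Step 2: frontier [alpha—epsilon 5, beta—epsilon 9, epsilon—rho 16, alpha—theta 5, beta—theta 5, rho—theta 18] → take alpha—epsilon (5); add alpha.
Step 3: frontier [alpha—beta 21, alpha—rho 23, beta—epsilon 9, epsilon—rho 16, beta—theta 5, rho—theta 18] → take beta—theta (5); add beta.
Step 4: frontier [alpha—rho 23, beta—rho 16, epsilon—rho 16, rho—theta 18] → take beta—rho (16); add rho.
MST edges: epsilon—theta, alpha—epsilon, beta—theta, beta—rho; total weight 1+5+5+16 = 27.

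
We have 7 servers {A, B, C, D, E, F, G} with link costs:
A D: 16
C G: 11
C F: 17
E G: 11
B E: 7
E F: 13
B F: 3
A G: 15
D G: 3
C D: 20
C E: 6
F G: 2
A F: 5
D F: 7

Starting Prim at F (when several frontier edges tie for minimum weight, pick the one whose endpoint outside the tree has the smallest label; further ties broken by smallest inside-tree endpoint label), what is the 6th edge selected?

C-E

Prim's algorithm from F:
Step 1: frontier [F G 2, B F 3, A F 5, D F 7, E F 13, C F 17] → take F G (2); add G.
Step 2: frontier [B F 3, A F 5, D F 7, E F 13, C F 17, D G 3, C G 11, E G 11, A G 15] → take B F (3); add B.
Step 3: frontier [B E 7, A F 5, D F 7, E F 13, C F 17, D G 3, C G 11, E G 11, A G 15] → take D G (3); add D.
Step 4: frontier [B E 7, A D 16, C D 20, A F 5, E F 13, C F 17, C G 11, E G 11, A G 15] → take A F (5); add A.
Step 5: frontier [B E 7, C D 20, E F 13, C F 17, C G 11, E G 11] → take B E (7); add E.
Step 6: frontier [C D 20, C E 6, C F 17, C G 11] → take C E (6); add C.
The 6th edge added is C E.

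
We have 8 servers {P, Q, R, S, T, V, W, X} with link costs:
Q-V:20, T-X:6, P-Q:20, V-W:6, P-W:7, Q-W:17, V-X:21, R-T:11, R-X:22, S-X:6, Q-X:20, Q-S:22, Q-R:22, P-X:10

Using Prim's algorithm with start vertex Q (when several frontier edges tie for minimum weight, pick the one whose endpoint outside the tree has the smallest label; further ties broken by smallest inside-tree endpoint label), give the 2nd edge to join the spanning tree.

V-W

Prim's algorithm from Q:
Step 1: cheapest edge leaving the tree is Q-W (17); add W.
Step 2: cheapest edge leaving the tree is V-W (6); add V.
Step 3: cheapest edge leaving the tree is P-W (7); add P.
Step 4: cheapest edge leaving the tree is P-X (10); add X.
Step 5: cheapest edge leaving the tree is S-X (6); add S.
Step 6: cheapest edge leaving the tree is T-X (6); add T.
Step 7: cheapest edge leaving the tree is R-T (11); add R.
The 2nd edge added is V-W.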